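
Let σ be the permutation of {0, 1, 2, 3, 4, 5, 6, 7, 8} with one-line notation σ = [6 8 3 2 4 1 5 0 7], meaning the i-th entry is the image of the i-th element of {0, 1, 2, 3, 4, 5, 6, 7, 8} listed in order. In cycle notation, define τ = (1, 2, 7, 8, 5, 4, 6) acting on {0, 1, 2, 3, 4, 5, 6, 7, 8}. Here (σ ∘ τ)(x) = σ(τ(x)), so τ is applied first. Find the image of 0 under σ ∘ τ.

6

τ(0) = 0, then σ(0) = 6; composing gives (σ ∘ τ)(0) = 6.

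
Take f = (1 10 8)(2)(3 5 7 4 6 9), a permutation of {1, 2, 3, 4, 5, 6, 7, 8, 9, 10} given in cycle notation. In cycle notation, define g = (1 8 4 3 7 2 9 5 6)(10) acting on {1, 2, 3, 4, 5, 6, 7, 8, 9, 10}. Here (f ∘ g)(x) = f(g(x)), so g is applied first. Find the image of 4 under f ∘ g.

(f ∘ g)(4) = f(g(4)). g(4) = 3, then f(3) = 5. So (f ∘ g)(4) = 5.

5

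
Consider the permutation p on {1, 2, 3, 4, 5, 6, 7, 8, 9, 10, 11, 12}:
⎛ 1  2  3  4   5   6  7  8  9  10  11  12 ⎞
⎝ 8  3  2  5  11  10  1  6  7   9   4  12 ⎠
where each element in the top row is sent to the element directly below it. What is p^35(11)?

Tracing 11 → 4 → … returns to 11 after 3 steps, so 11 lies in a 3-cycle (4 5 11).
Powers repeat with period 3 on this cycle, and 35 mod 3 = 2, so p^35(11) = p^2(11).
Stepping 2 places around the cycle: 11 → 4 → 5.

5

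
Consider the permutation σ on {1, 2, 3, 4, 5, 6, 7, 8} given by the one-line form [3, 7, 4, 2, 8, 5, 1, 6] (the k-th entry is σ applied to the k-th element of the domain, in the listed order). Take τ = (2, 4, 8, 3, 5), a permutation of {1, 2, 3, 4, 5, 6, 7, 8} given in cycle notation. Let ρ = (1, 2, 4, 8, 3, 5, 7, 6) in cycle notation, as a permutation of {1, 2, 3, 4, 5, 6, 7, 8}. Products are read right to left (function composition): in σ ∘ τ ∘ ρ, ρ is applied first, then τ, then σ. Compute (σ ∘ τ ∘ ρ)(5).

(σ ∘ τ ∘ ρ)(5) = σ(τ(ρ(5))). ρ(5) = 7, then τ(7) = 7, then σ(7) = 1, so the result is 1.

1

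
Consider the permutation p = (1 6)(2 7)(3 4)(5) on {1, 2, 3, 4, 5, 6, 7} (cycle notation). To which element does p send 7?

2

7 appears in (2 7); the next entry (wrapping around) is 2.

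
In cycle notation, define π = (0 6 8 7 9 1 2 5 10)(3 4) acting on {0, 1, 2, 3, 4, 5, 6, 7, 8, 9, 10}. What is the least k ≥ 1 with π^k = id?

18

The disjoint cycles have lengths 9, 2.
The order is lcm(9, 2) = 18.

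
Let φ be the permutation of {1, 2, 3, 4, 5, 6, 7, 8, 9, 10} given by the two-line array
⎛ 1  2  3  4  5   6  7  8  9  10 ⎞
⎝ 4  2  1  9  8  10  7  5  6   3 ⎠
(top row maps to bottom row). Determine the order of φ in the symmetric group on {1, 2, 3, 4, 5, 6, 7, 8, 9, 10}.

6

The disjoint-cycle form of φ has cycle lengths 6, 2, 1, 1.
Since disjoint cycles commute, ord(φ) = lcm(6, 2) = 6.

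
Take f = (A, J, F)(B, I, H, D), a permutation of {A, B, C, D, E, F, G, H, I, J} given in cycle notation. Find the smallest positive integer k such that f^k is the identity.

12

The cycle type of f is (4, 3, 1, 1, 1).
Since disjoint cycles commute, ord(f) = lcm(4, 3) = 12.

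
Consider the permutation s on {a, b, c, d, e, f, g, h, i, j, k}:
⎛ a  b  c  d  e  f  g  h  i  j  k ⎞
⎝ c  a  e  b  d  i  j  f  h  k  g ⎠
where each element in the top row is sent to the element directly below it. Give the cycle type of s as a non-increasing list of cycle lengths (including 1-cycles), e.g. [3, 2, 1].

[5, 3, 3]

The disjoint cycles are (a, c, e, d, b)(f, i, h)(g, j, k), with lengths 5, 3, 3 in non-increasing order.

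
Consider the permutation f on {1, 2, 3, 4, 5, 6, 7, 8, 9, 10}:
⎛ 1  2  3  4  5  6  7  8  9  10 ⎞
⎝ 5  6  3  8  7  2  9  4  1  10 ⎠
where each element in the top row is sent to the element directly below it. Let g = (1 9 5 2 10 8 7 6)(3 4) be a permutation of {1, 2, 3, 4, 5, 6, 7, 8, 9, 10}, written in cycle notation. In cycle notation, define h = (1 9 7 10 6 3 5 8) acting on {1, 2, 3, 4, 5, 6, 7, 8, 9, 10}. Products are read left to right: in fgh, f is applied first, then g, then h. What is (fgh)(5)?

3

Chase 5: f(5) = 7; g(7) = 6; h(6) = 3. Hence (fgh)(5) = 3.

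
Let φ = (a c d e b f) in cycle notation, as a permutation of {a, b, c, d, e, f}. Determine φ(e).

In the cycle (a c d e b f), e is followed by b, so φ(e) = b.

b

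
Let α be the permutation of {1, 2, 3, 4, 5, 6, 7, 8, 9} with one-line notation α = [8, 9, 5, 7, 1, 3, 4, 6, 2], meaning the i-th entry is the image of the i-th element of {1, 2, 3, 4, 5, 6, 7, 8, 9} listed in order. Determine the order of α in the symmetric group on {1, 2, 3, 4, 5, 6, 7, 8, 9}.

Decomposing into disjoint cycles gives cycle lengths 5, 2, 2.
The order is lcm(5, 2, 2) = 10.

10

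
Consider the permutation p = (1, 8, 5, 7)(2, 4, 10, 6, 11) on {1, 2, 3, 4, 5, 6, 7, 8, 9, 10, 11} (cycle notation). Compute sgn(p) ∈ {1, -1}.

-1

The cycle lengths are 5, 4, 1, 1.
A cycle of length ℓ contributes ℓ−1 transpositions, so p is a product of 4 + 3 = 7 transpositions — odd.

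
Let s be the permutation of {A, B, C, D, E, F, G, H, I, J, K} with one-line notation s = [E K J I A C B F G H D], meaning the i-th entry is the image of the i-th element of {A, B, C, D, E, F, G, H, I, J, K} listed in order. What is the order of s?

20

The disjoint-cycle form of s has cycle lengths 5, 4, 2.
The order of s is the least common multiple of its cycle lengths: lcm(5, 4, 2) = 20.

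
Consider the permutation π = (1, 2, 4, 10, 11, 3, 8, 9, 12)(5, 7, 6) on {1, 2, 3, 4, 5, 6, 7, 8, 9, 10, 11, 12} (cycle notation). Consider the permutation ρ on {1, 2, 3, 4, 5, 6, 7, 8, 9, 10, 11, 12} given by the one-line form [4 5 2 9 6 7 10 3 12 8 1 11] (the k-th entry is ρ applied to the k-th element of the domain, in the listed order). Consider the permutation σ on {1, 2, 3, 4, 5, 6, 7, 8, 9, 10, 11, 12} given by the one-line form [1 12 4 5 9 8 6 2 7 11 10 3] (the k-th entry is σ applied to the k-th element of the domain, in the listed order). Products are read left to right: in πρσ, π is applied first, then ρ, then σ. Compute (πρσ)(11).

Chase 11: π(11) = 3; ρ(3) = 2; σ(2) = 12. Hence (πρσ)(11) = 12.

12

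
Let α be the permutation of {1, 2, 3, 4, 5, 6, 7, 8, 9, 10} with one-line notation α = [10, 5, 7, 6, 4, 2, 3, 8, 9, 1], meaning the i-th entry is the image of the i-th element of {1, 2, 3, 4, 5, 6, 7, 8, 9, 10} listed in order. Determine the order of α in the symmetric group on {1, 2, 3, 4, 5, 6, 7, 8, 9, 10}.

4

Writing α as disjoint cycles, the cycle lengths are 4, 2, 2, 1, 1.
The order of α is the least common multiple of its cycle lengths: lcm(4, 2, 2) = 4.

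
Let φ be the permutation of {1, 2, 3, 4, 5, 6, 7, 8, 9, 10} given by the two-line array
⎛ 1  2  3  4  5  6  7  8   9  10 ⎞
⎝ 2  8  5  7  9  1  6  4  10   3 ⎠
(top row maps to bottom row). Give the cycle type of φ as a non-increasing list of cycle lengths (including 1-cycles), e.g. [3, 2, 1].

The disjoint cycles are (1, 2, 8, 4, 7, 6)(3, 5, 9, 10), with lengths 6, 4 in non-increasing order.

[6, 4]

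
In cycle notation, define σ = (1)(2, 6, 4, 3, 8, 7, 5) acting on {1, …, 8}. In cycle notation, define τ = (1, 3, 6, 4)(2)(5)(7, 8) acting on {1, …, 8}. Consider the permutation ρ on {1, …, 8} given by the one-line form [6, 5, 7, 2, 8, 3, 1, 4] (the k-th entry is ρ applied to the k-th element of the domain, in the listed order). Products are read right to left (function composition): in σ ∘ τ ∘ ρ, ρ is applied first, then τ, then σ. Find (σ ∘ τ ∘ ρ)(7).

8

(σ ∘ τ ∘ ρ)(7) = σ(τ(ρ(7))). ρ(7) = 1, then τ(1) = 3, then σ(3) = 8, so the result is 8.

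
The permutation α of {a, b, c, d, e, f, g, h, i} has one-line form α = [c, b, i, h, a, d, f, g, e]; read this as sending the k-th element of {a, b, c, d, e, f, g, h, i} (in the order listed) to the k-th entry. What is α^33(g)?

f

Tracing g → f → … returns to g after 4 steps, so g lies in a 4-cycle (d h g f).
Powers repeat with period 4 on this cycle, and 33 mod 4 = 1, so α^33(g) = α^1(g).
Advancing 1 step from g: g → f.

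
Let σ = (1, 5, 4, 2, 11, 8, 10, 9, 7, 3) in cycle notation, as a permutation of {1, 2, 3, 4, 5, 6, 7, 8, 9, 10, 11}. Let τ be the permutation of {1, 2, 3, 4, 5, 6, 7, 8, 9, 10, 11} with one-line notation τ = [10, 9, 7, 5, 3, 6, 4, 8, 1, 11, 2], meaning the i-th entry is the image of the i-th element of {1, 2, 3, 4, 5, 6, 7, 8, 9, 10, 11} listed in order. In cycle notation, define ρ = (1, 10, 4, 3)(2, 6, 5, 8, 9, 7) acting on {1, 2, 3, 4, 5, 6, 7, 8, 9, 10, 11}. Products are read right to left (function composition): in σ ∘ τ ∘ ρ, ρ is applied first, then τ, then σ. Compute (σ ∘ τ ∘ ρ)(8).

(σ ∘ τ ∘ ρ)(8) = σ(τ(ρ(8))). ρ(8) = 9, then τ(9) = 1, then σ(1) = 5, so the result is 5.

5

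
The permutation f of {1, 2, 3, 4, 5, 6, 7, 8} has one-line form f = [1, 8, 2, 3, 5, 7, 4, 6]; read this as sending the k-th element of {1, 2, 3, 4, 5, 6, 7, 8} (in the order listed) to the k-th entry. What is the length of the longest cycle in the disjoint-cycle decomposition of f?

6

Decomposing into disjoint cycles gives (2, 8, 6, 7, 4, 3); the longest has length 6.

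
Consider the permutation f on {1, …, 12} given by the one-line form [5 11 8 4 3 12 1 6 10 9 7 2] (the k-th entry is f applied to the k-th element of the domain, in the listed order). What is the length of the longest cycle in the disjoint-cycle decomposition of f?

9

Decomposing into disjoint cycles gives (1 5 3 8 6 12 2 11 7)(9 10); the longest has length 9.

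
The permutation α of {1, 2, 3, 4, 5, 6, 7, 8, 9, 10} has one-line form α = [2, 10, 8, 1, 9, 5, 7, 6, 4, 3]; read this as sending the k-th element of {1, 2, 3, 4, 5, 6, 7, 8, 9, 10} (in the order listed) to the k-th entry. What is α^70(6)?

3

Tracing 6 → 5 → … returns to 6 after 9 steps, so 6 lies in a 9-cycle (1, 2, 10, 3, 8, 6, 5, 9, 4).
On a 9-cycle, α^9 is the identity, so α^70 = α^7 there (70 ≡ 7 mod 9).
Advancing 7 steps from 6: 6 → 5 → 9 → 4 → 1 → 2 → 10 → 3.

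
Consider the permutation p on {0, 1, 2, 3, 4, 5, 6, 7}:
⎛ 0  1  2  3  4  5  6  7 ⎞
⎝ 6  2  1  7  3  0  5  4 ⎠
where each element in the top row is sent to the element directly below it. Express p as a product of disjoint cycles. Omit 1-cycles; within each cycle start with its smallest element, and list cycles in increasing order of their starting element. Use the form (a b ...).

From 0: 0 → 6 → 5 → 0, closing the cycle (0 6 5).
Continuing from each remaining unvisited element yields (0 6 5)(1 2)(3 7 4).

(0 6 5)(1 2)(3 7 4)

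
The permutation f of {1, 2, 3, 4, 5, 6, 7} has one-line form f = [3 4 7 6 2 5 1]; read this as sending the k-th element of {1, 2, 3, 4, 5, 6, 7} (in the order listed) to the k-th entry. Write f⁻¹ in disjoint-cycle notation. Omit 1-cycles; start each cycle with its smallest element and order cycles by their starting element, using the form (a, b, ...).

(1, 7, 3)(2, 5, 6, 4)

First write f in disjoint cycles: (1, 3, 7)(2, 4, 6, 5).
Reversing each cycle (and rotating so the smallest element leads) gives f⁻¹ = (1, 7, 3)(2, 5, 6, 4).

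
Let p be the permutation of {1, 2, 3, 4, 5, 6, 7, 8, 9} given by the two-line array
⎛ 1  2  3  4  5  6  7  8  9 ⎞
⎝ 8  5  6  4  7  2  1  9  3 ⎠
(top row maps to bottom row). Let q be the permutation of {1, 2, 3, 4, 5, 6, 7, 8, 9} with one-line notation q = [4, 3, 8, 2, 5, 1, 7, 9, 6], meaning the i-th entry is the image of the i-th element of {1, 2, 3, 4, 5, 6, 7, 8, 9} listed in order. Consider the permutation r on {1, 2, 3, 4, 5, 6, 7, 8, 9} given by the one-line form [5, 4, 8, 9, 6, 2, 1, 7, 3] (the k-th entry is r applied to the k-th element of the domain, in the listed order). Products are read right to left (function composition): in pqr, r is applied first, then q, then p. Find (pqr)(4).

Apply the permutations in order: r(4) = 9, then q(9) = 6, then p(6) = 2. So (pqr)(4) = 2.

2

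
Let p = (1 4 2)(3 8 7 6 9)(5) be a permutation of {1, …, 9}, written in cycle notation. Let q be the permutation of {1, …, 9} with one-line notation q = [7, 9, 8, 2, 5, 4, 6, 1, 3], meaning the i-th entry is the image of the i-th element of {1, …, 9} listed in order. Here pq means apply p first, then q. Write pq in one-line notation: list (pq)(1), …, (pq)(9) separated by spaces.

2 7 1 9 5 3 4 6 8

For each element, apply p then q: 1 → 4 → 2; 2 → 1 → 7; 3 → 8 → 1; 4 → 2 → 9; 5 → 5 → 5; 6 → 9 → 3; 7 → 6 → 4; 8 → 7 → 6; 9 → 3 → 8.
Collecting the images, pq = [2 7 1 9 5 3 4 6 8].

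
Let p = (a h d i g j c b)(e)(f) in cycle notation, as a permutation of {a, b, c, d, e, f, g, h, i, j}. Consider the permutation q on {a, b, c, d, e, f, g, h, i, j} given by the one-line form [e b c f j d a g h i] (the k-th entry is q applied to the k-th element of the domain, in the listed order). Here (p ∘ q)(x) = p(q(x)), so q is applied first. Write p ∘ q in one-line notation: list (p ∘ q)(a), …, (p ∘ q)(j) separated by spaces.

Chase each element through q then p: a → e → e; b → b → a; c → c → b; d → f → f; e → j → c; f → d → i; g → a → h; h → g → j; i → h → d; j → i → g.
Collecting the images, p ∘ q = [e a b f c i h j d g].

e a b f c i h j d g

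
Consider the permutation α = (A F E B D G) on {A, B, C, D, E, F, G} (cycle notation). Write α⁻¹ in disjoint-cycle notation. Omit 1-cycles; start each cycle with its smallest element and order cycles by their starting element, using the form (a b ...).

If α sends a → b within a cycle, α⁻¹ sends b → a; equivalently, reverse each cycle.
After reversing and putting each cycle's least element first, α⁻¹ = (A G D B E F).

(A G D B E F)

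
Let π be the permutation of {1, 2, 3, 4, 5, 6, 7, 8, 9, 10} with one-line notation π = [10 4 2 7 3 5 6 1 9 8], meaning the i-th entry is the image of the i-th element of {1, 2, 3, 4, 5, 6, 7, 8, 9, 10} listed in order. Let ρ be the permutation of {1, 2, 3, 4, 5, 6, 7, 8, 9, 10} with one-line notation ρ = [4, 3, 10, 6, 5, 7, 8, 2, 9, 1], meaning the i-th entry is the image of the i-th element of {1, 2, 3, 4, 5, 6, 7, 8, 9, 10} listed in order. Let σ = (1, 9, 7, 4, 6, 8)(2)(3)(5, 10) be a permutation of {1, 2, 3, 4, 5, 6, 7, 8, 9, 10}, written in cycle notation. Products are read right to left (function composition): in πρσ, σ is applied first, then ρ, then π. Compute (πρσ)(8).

7

Chase 8: σ(8) = 1; ρ(1) = 4; π(4) = 7. Hence (πρσ)(8) = 7.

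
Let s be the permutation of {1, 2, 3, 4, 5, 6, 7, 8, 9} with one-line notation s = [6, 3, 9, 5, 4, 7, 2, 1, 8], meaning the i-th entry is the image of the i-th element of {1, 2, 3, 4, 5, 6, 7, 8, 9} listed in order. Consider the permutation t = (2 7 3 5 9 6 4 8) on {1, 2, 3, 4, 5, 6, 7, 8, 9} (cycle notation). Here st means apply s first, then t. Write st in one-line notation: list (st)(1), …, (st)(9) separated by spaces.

4 5 6 9 8 3 7 1 2

(st)(x) = t(s(x)). Computing each image: t(s(1)) = t(6) = 4, t(s(2)) = t(3) = 5, t(s(3)) = t(9) = 6, t(s(4)) = t(5) = 9, t(s(5)) = t(4) = 8, t(s(6)) = t(7) = 3, t(s(7)) = t(2) = 7, t(s(8)) = t(1) = 1, t(s(9)) = t(8) = 2.
Hence st = [4 5 6 9 8 3 7 1 2].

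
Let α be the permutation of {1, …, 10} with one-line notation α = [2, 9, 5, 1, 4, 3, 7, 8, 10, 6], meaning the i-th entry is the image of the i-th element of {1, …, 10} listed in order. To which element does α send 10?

10 is element number 10 of the domain, and entry number 10 of the one-line form is 6, so α(10) = 6.

6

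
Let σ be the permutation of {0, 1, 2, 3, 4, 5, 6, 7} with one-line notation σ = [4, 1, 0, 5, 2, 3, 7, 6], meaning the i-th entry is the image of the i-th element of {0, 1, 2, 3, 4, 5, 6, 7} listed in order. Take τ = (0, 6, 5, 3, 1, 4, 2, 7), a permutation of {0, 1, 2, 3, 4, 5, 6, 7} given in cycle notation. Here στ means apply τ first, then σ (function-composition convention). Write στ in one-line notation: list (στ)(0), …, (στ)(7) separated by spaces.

7 2 6 1 0 5 3 4

(στ)(x) = σ(τ(x)). Computing each image: σ(τ(0)) = σ(6) = 7, σ(τ(1)) = σ(4) = 2, σ(τ(2)) = σ(7) = 6, σ(τ(3)) = σ(1) = 1, σ(τ(4)) = σ(2) = 0, σ(τ(5)) = σ(3) = 5, σ(τ(6)) = σ(5) = 3, σ(τ(7)) = σ(0) = 4.
Hence στ = [7 2 6 1 0 5 3 4].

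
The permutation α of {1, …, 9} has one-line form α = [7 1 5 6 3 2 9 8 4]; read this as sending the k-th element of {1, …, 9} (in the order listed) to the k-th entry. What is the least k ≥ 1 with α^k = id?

Decomposing into disjoint cycles gives cycle lengths 6, 2, 1.
The order is lcm(6, 2) = 6.

6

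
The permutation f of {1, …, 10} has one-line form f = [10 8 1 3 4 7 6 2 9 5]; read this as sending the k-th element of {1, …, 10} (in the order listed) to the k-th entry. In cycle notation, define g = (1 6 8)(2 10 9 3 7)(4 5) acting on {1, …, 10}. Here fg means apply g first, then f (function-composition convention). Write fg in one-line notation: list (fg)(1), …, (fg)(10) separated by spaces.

(fg)(x) = f(g(x)). Computing each image: f(g(1)) = f(6) = 7, f(g(2)) = f(10) = 5, f(g(3)) = f(7) = 6, f(g(4)) = f(5) = 4, f(g(5)) = f(4) = 3, f(g(6)) = f(8) = 2, f(g(7)) = f(2) = 8, f(g(8)) = f(1) = 10, f(g(9)) = f(3) = 1, f(g(10)) = f(9) = 9.
Hence fg = [7 5 6 4 3 2 8 10 1 9].

7 5 6 4 3 2 8 10 1 9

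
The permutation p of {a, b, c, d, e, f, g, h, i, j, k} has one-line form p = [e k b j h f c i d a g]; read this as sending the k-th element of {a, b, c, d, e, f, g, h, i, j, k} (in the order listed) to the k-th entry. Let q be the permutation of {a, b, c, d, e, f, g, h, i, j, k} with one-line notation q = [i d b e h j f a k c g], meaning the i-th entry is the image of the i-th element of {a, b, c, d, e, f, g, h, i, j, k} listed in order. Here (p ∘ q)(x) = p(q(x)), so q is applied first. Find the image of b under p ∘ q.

q(b) = d, then p(d) = j; composing gives (p ∘ q)(b) = j.

j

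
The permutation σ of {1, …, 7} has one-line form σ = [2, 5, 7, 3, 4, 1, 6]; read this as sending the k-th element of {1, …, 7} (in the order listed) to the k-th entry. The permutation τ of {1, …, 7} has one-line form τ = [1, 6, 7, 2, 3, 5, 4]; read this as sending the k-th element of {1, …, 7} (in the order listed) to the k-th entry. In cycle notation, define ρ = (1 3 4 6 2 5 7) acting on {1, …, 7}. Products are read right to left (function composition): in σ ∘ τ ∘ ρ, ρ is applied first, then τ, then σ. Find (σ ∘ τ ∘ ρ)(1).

6

(σ ∘ τ ∘ ρ)(1) = σ(τ(ρ(1))). ρ(1) = 3, then τ(3) = 7, then σ(7) = 6, so the result is 6.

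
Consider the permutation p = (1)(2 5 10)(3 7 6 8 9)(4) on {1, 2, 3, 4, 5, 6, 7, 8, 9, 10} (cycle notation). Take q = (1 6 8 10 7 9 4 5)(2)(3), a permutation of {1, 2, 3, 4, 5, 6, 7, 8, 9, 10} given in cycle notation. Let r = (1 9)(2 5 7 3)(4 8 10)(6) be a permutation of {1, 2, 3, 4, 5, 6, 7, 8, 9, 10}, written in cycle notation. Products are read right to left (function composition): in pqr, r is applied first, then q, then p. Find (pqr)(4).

2

(pqr)(4) = p(q(r(4))). r(4) = 8, then q(8) = 10, then p(10) = 2, so the result is 2.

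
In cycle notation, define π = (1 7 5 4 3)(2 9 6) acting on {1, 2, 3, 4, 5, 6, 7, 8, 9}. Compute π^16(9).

6

9 lies in the 3-cycle (2 9 6).
On a 3-cycle, π^3 is the identity, so π^16 = π^1 there (16 ≡ 1 mod 3).
Advancing 1 step from 9: 9 → 6.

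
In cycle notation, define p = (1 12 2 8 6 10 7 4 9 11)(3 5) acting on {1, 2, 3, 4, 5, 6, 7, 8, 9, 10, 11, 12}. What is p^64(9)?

2

9 lies in the 10-cycle (1 12 2 8 6 10 7 4 9 11).
Since the cycle has length 10, p^64 acts on it the same as p^4 (64 mod 10 = 4).
Advancing 4 steps from 9: 9 → 11 → 1 → 12 → 2.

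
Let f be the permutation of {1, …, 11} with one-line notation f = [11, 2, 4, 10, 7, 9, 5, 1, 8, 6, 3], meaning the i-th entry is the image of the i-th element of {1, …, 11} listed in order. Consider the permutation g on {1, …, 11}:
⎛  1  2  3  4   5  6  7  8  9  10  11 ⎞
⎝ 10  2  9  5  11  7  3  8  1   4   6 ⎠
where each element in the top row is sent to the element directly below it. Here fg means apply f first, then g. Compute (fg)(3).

First apply f: f(3) = 4, then g(4) = 5. Thus (fg)(3) = 5.

5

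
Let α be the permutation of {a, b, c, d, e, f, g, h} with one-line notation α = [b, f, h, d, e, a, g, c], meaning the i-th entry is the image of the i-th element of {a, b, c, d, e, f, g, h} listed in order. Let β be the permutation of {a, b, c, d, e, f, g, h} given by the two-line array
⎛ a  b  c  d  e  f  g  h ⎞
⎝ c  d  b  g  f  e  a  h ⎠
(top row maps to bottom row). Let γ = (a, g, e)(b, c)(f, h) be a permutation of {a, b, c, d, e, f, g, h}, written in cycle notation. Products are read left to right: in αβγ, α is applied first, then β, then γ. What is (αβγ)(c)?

Chase c: α(c) = h; β(h) = h; γ(h) = f. Hence (αβγ)(c) = f.

f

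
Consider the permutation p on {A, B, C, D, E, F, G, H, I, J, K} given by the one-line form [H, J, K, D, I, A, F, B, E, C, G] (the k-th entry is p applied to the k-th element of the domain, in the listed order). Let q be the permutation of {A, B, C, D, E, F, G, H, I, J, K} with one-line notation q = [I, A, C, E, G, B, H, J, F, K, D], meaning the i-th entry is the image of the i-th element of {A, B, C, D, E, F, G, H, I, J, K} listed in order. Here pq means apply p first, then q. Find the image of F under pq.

I

First apply p: p(F) = A, then q(A) = I. Thus (pq)(F) = I.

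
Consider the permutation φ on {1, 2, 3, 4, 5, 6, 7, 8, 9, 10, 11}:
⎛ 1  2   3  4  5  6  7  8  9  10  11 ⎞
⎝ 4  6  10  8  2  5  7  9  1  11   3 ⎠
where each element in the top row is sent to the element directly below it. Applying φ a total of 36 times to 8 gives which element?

Tracing 8 → 9 → … returns to 8 after 4 steps, so 8 lies in a 4-cycle (1 4 8 9).
On a 4-cycle, φ^4 is the identity, so φ^36 = φ^0 there (36 ≡ 0 mod 4).
So φ^36(8) = 8.

8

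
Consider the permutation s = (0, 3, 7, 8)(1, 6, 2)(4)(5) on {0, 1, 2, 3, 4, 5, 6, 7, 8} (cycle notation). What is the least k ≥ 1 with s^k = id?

12

The cycle type of s is (4, 3, 1, 1).
The order of s is the least common multiple of its cycle lengths: lcm(4, 3) = 12.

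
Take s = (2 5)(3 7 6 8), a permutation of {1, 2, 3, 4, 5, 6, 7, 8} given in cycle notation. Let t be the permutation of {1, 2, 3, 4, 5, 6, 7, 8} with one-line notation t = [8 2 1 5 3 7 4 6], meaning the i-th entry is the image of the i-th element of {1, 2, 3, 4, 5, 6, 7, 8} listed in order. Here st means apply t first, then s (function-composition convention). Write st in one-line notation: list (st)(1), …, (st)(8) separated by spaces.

Chase each element through t then s: 1 → 8 → 3; 2 → 2 → 5; 3 → 1 → 1; 4 → 5 → 2; 5 → 3 → 7; 6 → 7 → 6; 7 → 4 → 4; 8 → 6 → 8.
So st in one-line form is 3 5 1 2 7 6 4 8.

3 5 1 2 7 6 4 8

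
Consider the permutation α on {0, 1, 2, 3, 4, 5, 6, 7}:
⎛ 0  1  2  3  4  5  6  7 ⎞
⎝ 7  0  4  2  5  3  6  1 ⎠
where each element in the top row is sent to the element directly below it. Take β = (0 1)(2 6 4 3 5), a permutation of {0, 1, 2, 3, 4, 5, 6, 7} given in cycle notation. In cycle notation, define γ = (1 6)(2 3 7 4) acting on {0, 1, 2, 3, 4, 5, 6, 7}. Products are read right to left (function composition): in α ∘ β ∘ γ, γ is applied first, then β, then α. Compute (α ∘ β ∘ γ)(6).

7

Chase 6: γ(6) = 1; β(1) = 0; α(0) = 7. Hence (α ∘ β ∘ γ)(6) = 7.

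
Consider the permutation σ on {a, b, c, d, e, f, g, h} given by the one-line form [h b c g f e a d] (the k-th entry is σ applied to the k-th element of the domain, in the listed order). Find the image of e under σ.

f

e is element number 5 of the domain, and entry number 5 of the one-line form is f, so σ(e) = f.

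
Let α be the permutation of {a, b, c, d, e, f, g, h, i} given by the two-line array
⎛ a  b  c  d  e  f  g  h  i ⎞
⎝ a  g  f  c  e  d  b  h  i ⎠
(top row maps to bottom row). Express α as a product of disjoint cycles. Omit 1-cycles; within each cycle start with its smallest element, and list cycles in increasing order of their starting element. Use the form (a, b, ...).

From b: b → g → b, closing the cycle (b, g).
Continuing from each remaining unvisited element yields (b, g)(c, f, d).

(b, g)(c, f, d)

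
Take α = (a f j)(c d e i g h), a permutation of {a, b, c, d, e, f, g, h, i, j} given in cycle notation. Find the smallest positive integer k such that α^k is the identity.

The cycle type of α is (6, 3, 1).
Since disjoint cycles commute, ord(α) = lcm(6, 3) = 6.

6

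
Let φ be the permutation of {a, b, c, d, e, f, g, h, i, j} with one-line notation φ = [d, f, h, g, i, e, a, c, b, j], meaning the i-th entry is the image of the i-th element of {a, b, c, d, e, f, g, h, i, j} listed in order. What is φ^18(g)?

Tracing g → a → … returns to g after 3 steps, so g lies in a 3-cycle (a d g).
Since the cycle has length 3, φ^18 acts on it the same as φ^0 (18 mod 3 = 0).
So φ^18(g) = g.

g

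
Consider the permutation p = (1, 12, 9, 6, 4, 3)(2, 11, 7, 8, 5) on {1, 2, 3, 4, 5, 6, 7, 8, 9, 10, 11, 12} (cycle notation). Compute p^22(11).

8

11 lies in the 5-cycle (2, 11, 7, 8, 5).
Since the cycle has length 5, p^22 acts on it the same as p^2 (22 mod 5 = 2).
Advancing 2 steps from 11: 11 → 7 → 8.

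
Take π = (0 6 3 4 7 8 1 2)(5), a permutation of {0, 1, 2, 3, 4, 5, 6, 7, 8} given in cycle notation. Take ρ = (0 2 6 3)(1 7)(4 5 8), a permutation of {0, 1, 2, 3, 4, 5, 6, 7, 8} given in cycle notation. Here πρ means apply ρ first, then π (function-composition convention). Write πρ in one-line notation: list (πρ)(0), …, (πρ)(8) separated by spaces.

(πρ)(x) = π(ρ(x)). Computing each image: π(ρ(0)) = π(2) = 0, π(ρ(1)) = π(7) = 8, π(ρ(2)) = π(6) = 3, π(ρ(3)) = π(0) = 6, π(ρ(4)) = π(5) = 5, π(ρ(5)) = π(8) = 1, π(ρ(6)) = π(3) = 4, π(ρ(7)) = π(1) = 2, π(ρ(8)) = π(4) = 7.
Hence πρ = [0 8 3 6 5 1 4 2 7].

0 8 3 6 5 1 4 2 7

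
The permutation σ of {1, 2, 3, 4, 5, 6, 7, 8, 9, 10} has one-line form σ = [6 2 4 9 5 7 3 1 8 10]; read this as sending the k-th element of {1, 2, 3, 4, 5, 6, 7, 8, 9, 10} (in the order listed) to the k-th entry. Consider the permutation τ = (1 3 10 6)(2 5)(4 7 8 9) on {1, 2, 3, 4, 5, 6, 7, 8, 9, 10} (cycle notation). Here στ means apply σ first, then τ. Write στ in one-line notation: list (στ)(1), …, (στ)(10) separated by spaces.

(στ)(x) = τ(σ(x)). Computing each image: τ(σ(1)) = τ(6) = 1, τ(σ(2)) = τ(2) = 5, τ(σ(3)) = τ(4) = 7, τ(σ(4)) = τ(9) = 4, τ(σ(5)) = τ(5) = 2, τ(σ(6)) = τ(7) = 8, τ(σ(7)) = τ(3) = 10, τ(σ(8)) = τ(1) = 3, τ(σ(9)) = τ(8) = 9, τ(σ(10)) = τ(10) = 6.
Hence στ = [1 5 7 4 2 8 10 3 9 6].

1 5 7 4 2 8 10 3 9 6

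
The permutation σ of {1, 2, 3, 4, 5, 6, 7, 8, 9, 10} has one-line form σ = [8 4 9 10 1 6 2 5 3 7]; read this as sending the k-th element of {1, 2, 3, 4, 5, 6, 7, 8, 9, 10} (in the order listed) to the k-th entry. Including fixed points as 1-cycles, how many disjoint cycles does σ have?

The cycle decomposition is (1, 8, 5)(2, 4, 10, 7)(3, 9)(6), which has 4 cycles (counting 1-cycles).

4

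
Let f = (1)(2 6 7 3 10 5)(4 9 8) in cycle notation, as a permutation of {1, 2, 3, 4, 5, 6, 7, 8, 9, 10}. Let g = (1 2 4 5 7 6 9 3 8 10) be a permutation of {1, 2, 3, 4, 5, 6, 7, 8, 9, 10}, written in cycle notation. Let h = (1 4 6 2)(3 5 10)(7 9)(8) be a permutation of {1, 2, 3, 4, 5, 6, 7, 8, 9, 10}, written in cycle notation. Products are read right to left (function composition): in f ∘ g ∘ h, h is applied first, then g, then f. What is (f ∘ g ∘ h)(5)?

Apply the permutations in order: h(5) = 10, then g(10) = 1, then f(1) = 1. So (f ∘ g ∘ h)(5) = 1.

1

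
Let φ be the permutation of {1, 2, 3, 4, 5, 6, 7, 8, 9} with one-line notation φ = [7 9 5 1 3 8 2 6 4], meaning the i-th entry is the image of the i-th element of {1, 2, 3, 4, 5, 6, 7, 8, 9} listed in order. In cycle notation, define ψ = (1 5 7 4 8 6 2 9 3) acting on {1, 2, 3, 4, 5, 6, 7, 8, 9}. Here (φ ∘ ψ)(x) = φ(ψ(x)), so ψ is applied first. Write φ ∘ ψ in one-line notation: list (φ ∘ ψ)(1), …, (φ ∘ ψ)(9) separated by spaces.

3 4 7 6 2 9 1 8 5

For each element, apply ψ then φ: 1 → 5 → 3; 2 → 9 → 4; 3 → 1 → 7; 4 → 8 → 6; 5 → 7 → 2; 6 → 2 → 9; 7 → 4 → 1; 8 → 6 → 8; 9 → 3 → 5.
So φ ∘ ψ in one-line form is 3 4 7 6 2 9 1 8 5.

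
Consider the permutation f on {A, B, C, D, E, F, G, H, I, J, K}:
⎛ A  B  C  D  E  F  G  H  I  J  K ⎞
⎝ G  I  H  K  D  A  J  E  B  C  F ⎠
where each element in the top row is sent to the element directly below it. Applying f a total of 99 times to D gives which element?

D

Tracing D → K → … returns to D after 9 steps, so D lies in a 9-cycle (A G J C H E D K F).
On a 9-cycle, f^9 is the identity, so f^99 = f^0 there (99 ≡ 0 mod 9).
So f^99(D) = D.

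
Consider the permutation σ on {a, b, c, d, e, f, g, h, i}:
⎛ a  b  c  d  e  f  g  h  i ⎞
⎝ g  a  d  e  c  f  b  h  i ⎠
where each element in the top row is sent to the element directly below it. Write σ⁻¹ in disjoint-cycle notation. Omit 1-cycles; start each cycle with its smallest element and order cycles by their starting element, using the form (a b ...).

(a b g)(c e d)

The cycle decomposition of σ is (a g b)(c d e).
The inverse reverses every cycle; in canonical form, σ⁻¹ = (a b g)(c e d).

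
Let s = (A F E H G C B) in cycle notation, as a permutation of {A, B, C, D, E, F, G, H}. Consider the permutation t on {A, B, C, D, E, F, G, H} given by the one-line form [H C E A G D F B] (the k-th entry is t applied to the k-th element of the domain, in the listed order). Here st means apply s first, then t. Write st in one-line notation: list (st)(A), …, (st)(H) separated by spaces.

D H C A B G E F

Chase each element through s then t: A → F → D; B → A → H; C → B → C; D → D → A; E → H → B; F → E → G; G → C → E; H → G → F.
Collecting the images, st = [D H C A B G E F].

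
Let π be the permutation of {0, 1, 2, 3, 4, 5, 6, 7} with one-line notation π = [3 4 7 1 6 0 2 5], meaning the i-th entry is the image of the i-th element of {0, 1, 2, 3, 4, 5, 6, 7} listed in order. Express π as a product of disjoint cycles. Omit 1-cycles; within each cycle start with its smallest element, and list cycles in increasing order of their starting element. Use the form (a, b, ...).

Start at 0 and follow images: 0 → 3 → 1 → 4 → 6 → 2 → 7 → 5 → 0, giving the cycle (0, 3, 1, 4, 6, 2, 7, 5).
Repeating from the next unused element and collecting all non-trivial cycles gives (0, 3, 1, 4, 6, 2, 7, 5).

(0, 3, 1, 4, 6, 2, 7, 5)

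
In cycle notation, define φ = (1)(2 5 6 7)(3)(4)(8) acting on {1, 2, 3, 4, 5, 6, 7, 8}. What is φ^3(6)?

6 lies in the 4-cycle (2 5 6 7).
Stepping 3 places around the cycle: 6 → 7 → 2 → 5.

5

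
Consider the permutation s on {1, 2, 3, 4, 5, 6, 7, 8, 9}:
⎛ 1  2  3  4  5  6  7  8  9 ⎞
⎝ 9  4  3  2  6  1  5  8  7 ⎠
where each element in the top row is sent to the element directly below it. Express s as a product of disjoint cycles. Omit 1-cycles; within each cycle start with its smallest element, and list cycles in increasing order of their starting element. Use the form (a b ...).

(1 9 7 5 6)(2 4)

Start at 1 and follow images: 1 → 9 → 7 → 5 → 6 → 1, giving the cycle (1 9 7 5 6).
Repeating from the next unused element and collecting all non-trivial cycles gives (1 9 7 5 6)(2 4).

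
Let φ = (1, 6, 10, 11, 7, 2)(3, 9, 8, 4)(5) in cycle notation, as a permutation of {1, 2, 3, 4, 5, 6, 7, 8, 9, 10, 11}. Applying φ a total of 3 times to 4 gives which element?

4 lies in the 4-cycle (3, 9, 8, 4).
Advancing 3 steps from 4: 4 → 3 → 9 → 8.

8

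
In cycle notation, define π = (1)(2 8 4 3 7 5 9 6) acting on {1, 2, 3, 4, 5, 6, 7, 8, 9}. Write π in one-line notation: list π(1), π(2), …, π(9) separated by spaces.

1 8 7 3 9 2 5 4 6

Reading each image from the cycles: 1→1, 2→8, 3→7, 4→3, 5→9, 6→2, 7→5, 8→4, 9→6.
So the one-line form is 1 8 7 3 9 2 5 4 6.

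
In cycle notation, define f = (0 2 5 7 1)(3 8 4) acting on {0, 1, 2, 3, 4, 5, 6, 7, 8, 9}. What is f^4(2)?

2 lies in the 5-cycle (0 2 5 7 1).
Advancing 4 steps from 2: 2 → 5 → 7 → 1 → 0.

0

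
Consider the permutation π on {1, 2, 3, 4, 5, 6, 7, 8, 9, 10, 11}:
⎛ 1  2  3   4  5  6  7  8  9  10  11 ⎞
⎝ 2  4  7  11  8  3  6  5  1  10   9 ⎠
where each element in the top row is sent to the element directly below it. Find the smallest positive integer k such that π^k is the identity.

30

The disjoint-cycle form of π has cycle lengths 5, 3, 2, 1.
The order of π is the least common multiple of its cycle lengths: lcm(5, 3, 2) = 30.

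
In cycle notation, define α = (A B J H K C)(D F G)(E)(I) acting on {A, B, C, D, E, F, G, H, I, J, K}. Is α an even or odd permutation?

The cycle lengths are 6, 3, 1, 1.
A cycle of length ℓ contributes ℓ−1 transpositions, so α is a product of 5 + 2 = 7 transpositions — odd.

odd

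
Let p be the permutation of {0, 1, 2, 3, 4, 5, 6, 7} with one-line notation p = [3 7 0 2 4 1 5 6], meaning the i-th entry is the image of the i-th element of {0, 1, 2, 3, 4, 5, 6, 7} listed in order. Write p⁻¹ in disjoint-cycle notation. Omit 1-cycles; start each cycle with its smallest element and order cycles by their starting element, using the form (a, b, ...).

(0, 2, 3)(1, 5, 6, 7)

The cycle decomposition of p is (0, 3, 2)(1, 7, 6, 5).
Reversing each cycle (and rotating so the smallest element leads) gives p⁻¹ = (0, 2, 3)(1, 5, 6, 7).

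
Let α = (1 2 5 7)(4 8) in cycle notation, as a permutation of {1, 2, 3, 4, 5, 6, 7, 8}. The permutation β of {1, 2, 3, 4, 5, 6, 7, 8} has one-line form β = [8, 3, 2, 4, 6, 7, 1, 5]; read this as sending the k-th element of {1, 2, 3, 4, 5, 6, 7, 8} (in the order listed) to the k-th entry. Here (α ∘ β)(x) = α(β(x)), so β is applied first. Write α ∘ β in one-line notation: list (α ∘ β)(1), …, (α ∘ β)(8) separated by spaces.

(α ∘ β)(x) = α(β(x)). Computing each image: α(β(1)) = α(8) = 4, α(β(2)) = α(3) = 3, α(β(3)) = α(2) = 5, α(β(4)) = α(4) = 8, α(β(5)) = α(6) = 6, α(β(6)) = α(7) = 1, α(β(7)) = α(1) = 2, α(β(8)) = α(5) = 7.
Hence α ∘ β = [4 3 5 8 6 1 2 7].

4 3 5 8 6 1 2 7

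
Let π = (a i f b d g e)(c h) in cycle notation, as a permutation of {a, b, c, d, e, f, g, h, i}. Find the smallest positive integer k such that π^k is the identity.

The disjoint cycles have lengths 7, 2.
The order of π is the least common multiple of its cycle lengths: lcm(7, 2) = 14.

14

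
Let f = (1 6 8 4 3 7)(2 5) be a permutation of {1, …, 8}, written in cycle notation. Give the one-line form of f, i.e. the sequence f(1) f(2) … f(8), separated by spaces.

6 5 7 3 2 8 1 4

Image by image: 1→6, 2→5, 3→7, 4→3, 5→2, 6→8, 7→1, 8→4.
So the one-line form is 6 5 7 3 2 8 1 4.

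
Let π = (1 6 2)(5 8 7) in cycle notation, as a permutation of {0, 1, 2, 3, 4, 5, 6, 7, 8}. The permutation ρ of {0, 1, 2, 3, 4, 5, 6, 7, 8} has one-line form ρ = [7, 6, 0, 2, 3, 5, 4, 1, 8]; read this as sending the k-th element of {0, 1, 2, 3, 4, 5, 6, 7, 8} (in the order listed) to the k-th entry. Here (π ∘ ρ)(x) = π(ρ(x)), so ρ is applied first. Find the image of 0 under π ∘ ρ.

5

First apply ρ: ρ(0) = 7, then π(7) = 5. Thus (π ∘ ρ)(0) = 5.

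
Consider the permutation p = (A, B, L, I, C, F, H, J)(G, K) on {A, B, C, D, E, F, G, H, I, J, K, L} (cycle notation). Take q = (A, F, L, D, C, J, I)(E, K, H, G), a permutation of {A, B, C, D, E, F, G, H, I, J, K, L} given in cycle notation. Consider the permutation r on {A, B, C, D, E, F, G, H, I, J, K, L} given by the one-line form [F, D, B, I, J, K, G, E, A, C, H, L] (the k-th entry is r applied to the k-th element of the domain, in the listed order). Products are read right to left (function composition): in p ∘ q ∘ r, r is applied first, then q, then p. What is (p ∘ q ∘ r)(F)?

J

Chase F: r(F) = K; q(K) = H; p(H) = J. Hence (p ∘ q ∘ r)(F) = J.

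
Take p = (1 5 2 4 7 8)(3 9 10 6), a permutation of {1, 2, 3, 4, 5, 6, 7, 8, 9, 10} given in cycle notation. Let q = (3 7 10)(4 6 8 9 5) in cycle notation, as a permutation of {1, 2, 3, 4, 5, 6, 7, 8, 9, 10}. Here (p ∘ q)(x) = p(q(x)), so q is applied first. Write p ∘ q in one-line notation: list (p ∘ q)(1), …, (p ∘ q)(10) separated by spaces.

(p ∘ q)(x) = p(q(x)). Computing each image: p(q(1)) = p(1) = 5, p(q(2)) = p(2) = 4, p(q(3)) = p(7) = 8, p(q(4)) = p(6) = 3, p(q(5)) = p(4) = 7, p(q(6)) = p(8) = 1, p(q(7)) = p(10) = 6, p(q(8)) = p(9) = 10, p(q(9)) = p(5) = 2, p(q(10)) = p(3) = 9.
Hence p ∘ q = [5 4 8 3 7 1 6 10 2 9].

5 4 8 3 7 1 6 10 2 9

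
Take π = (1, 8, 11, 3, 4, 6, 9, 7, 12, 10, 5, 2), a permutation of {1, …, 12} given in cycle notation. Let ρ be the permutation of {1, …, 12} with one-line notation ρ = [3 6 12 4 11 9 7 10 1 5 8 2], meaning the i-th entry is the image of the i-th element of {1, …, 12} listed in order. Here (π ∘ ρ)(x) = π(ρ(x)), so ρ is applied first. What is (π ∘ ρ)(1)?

4

First apply ρ: ρ(1) = 3, then π(3) = 4. Thus (π ∘ ρ)(1) = 4.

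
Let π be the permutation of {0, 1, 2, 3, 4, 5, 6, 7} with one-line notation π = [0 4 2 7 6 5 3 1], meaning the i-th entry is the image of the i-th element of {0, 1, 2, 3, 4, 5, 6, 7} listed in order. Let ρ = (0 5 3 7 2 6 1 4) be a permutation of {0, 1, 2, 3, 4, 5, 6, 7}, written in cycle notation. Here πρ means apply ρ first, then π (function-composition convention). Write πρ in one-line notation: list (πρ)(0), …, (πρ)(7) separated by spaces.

(πρ)(x) = π(ρ(x)). Computing each image: π(ρ(0)) = π(5) = 5, π(ρ(1)) = π(4) = 6, π(ρ(2)) = π(6) = 3, π(ρ(3)) = π(7) = 1, π(ρ(4)) = π(0) = 0, π(ρ(5)) = π(3) = 7, π(ρ(6)) = π(1) = 4, π(ρ(7)) = π(2) = 2.
Hence πρ = [5 6 3 1 0 7 4 2].

5 6 3 1 0 7 4 2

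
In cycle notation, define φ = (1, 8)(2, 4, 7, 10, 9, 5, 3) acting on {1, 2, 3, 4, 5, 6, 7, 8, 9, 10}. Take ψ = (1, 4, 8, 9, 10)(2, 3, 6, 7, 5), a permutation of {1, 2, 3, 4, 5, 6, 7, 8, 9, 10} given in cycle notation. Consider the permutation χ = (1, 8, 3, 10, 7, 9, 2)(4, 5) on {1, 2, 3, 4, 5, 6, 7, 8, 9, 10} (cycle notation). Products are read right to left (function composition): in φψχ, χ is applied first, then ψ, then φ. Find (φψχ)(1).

Chase 1: χ(1) = 8; ψ(8) = 9; φ(9) = 5. Hence (φψχ)(1) = 5.

5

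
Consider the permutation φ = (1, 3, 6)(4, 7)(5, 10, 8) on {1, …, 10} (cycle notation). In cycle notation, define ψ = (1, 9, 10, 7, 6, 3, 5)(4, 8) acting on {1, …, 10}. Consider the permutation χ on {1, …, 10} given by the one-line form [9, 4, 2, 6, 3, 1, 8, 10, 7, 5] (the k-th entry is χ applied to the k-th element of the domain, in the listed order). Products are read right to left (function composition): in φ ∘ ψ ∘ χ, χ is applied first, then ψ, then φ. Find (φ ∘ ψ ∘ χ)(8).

(φ ∘ ψ ∘ χ)(8) = φ(ψ(χ(8))). χ(8) = 10, then ψ(10) = 7, then φ(7) = 4, so the result is 4.

4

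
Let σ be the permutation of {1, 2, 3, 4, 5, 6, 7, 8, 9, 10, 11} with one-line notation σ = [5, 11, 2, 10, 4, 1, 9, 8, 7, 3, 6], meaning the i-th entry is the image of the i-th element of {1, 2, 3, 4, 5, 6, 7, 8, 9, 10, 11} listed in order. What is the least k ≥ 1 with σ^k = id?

8

Writing σ as disjoint cycles, the cycle lengths are 8, 2, 1.
Since disjoint cycles commute, ord(σ) = lcm(8, 2) = 8.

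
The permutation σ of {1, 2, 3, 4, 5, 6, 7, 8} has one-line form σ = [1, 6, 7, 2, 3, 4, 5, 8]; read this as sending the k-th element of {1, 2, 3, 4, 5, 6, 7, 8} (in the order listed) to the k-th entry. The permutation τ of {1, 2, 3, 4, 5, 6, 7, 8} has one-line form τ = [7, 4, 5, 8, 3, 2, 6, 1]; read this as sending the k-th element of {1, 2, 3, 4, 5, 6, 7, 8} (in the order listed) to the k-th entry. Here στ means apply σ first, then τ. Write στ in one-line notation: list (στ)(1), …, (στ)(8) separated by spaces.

7 2 6 4 5 8 3 1

Chase each element through σ then τ: 1 → 1 → 7; 2 → 6 → 2; 3 → 7 → 6; 4 → 2 → 4; 5 → 3 → 5; 6 → 4 → 8; 7 → 5 → 3; 8 → 8 → 1.
So στ in one-line form is 7 2 6 4 5 8 3 1.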